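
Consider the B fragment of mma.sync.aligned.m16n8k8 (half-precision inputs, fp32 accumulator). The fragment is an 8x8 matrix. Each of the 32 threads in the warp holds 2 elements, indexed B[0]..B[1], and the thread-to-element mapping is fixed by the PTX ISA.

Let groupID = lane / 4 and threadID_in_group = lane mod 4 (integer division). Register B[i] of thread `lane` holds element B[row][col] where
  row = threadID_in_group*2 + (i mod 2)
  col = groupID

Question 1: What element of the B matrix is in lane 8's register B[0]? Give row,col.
0,2

lane 8->8/4=2, 8 mod 4=0
i=0  r:2·0+0->0  c:2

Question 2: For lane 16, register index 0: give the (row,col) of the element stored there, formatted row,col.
lane 16→16/4=4, 16 mod 4=0
i=0  r:2·0+0→0  c:4

0,4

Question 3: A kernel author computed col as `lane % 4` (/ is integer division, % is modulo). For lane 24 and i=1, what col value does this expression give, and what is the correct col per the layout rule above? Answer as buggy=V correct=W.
buggy=0 correct=6

`lane % 4`[24,1]=>0
lane 24=>24/4=6, 24 mod 4=0
i=1  r:2·0+1=>1  c:6
col: 0 vs 6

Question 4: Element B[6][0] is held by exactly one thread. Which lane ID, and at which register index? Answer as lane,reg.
c: 0->gid=0  r: 6->tid=3,i&1=0
L=0*4+3=3  i=0=0

3,0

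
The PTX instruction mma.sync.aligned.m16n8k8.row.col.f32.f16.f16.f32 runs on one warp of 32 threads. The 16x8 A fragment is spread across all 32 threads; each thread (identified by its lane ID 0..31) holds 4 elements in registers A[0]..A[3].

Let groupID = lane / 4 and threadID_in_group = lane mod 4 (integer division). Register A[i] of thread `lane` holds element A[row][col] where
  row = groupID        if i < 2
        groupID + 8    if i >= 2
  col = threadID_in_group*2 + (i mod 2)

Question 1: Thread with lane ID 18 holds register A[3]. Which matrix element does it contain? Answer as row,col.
18: grp=4,tig=2
[3] (4+8,2*2+1) = (12,5)

12,5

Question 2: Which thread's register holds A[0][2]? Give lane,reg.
1,0

r=0->g=0,rb=0  c=2->t=1,b0=0
L=0*4+1=1  i=0*2+0=0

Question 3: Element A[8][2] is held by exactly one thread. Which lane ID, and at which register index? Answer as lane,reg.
r=8->g=0,rb=1  c=2->t=1,b0=0
L=0*4+1=1  i=1*2+0=2

1,2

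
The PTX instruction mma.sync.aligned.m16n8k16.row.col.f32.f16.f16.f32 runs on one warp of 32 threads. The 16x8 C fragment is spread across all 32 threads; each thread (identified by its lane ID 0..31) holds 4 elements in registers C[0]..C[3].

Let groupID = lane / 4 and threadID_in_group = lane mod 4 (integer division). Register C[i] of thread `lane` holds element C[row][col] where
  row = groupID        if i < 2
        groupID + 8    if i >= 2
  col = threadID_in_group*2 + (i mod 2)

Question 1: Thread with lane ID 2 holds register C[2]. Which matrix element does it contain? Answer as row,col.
2: gid=0,tid=2
[2] (0+8,2*2+0) = (8,4)

8,4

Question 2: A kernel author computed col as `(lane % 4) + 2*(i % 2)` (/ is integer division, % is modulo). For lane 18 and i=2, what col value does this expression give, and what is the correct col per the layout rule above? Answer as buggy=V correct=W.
`(lane % 4) + 2*(i % 2)`[18,2]=>2
lane 18=>18/4=4, 18 mod 4=2
i=2  r:4+8=>12  c:2·2+0=>4
col: 2 vs 4

buggy=2 correct=4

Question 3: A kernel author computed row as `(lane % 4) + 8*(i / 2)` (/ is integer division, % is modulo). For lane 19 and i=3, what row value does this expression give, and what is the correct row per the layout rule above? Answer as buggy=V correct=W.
buggy=11 correct=12

`(lane % 4) + 8*(i / 2)`[19,3]=>11
lane 19=>19/4=4, 19 mod 4=3
i=3  r:4+8=>12  c:2·3+1=>7
row: 11 vs 12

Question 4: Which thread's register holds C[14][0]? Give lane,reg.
r: 14->gid=6,r8=1  c: 0->tid=0,i&1=0
L=6*4+0=24  i=1*2+0=2

24,2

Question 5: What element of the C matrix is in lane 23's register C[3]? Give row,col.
L=23->g=23>>2=5, t=23&3=3
[3]->row 5+8=13  col 3·2+1=7

13,7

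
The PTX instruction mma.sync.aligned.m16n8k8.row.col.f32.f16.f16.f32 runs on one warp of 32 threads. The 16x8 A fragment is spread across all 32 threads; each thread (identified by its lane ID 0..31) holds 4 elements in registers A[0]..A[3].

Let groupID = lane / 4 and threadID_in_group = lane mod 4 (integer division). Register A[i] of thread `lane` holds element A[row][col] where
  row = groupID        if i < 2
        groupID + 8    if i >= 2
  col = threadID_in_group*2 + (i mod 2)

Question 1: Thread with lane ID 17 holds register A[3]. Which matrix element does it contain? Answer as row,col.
lane 17: g=4 (17/4), t=1 (17%4)
i=3: r=4+8=12, c=1*2+1=3

12,3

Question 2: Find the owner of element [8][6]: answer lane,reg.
3,2

r: 8->gid=0,r8=1  c: 6->tid=3,i&1=0
L=0*4+3=3  i=1*2+0=2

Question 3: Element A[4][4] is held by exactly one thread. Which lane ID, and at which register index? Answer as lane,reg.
18,0

r: 4->gid=4,r8=0  c: 4->tid=2,i&1=0
L=4*4+2=18  i=0*2+0=0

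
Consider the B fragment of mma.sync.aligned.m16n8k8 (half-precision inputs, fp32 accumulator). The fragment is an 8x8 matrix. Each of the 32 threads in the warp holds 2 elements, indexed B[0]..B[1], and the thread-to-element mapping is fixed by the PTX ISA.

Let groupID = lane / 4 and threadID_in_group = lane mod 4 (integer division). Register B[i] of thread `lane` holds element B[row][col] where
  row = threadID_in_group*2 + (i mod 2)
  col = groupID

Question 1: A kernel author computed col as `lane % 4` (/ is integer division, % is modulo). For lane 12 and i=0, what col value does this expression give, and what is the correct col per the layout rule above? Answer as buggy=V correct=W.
buggy=0 correct=3

`lane % 4`[12,0]⇒0
lane 12: gr=3 (12/4), th=0 (12%4)
i=0: r=0*2+0=0, c=gr=3
col: 0 vs 3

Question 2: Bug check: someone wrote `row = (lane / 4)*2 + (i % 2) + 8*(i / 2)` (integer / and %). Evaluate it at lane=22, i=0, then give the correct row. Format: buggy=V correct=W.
`(lane / 4)*2 + (i % 2) + 8*(i / 2)`[22,0]→10
L=22→G=22>>2=5, T=22&3=2
[0]→row 2·2+0=4  col G=5
row: 10 vs 4

buggy=10 correct=4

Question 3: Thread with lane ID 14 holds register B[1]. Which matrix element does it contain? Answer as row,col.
lane 14→14/4=3, 14 mod 4=2
i=1  r:2·2+1→5  c:3

5,3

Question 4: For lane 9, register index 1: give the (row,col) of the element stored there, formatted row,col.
3,2

lane 9: g=2 (9/4), t=1 (9%4)
i=1: r=1*2+1=3, c=g=2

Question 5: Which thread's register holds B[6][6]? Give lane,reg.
27,0

c=6⇒gr=6  r=6⇒th=3,odd=0
L=6*4+3=27  i=0=0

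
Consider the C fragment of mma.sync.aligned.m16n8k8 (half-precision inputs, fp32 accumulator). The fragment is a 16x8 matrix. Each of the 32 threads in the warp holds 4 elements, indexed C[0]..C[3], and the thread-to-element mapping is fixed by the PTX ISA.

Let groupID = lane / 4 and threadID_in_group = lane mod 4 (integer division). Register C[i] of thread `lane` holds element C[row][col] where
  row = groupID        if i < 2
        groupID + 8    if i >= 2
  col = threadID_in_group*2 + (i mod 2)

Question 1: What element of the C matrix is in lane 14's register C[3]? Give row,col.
11,5

lane 14: gid=3 (14/4), tid=2 (14%4)
i=3: r=3+8=11, c=2*2+1=5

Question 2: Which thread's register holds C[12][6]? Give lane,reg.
19,2

r=12→G=4,rhi=1  c=6→T=3,p=0
L=4*4+3=19  i=1*2+0=2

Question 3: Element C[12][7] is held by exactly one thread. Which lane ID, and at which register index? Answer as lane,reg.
19,3

r=12→G=4,rhi=1  c=7→T=3,p=1
L=4*4+3=19  i=1*2+1=3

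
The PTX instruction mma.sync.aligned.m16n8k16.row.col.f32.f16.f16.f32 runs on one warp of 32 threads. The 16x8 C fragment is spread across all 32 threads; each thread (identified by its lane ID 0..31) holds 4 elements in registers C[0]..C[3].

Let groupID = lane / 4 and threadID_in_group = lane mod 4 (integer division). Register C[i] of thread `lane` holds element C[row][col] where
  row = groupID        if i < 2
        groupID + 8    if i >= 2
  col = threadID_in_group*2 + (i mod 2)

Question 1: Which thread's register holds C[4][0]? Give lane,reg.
16,0

r=4→G=4,rhi=0  c=0→T=0,p=0
L=4*4+0=16  i=0*2+0=0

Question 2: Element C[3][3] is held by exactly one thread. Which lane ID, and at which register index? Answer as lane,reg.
r=3→G=3,rhi=0  c=3→T=1,p=1
L=3*4+1=13  i=0*2+1=1

13,1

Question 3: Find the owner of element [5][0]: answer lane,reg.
20,0

r=5⇒gr=5,Rb=0  c=0⇒th=0,odd=0
L=5*4+0=20  i=0*2+0=0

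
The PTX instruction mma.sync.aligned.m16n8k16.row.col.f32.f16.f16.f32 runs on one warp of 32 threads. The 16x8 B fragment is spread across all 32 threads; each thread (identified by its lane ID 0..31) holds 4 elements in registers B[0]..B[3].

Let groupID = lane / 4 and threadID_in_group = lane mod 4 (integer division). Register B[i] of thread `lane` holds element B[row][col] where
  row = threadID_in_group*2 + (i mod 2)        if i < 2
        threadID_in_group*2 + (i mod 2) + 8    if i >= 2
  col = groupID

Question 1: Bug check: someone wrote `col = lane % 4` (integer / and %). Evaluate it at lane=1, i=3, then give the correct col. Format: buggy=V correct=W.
`lane % 4`[1,3]->1
L=1->g=1>>2=0, t=1&3=1
[3]->row 1·2+1+8=11  col g=0
col: 1 vs 0

buggy=1 correct=0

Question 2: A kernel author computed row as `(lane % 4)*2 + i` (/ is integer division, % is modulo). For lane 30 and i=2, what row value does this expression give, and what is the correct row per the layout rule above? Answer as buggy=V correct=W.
`(lane % 4)*2 + i`[30,2]->6
lane 30: g=7 (30/4), t=2 (30%4)
i=2: r=2*2+0+8=12, c=g=7
row: 6 vs 12

buggy=6 correct=12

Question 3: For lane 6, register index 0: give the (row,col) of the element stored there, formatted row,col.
lane 6->6/4=1, 6 mod 4=2
i=0  r:2·2+0+0->4  c:1

4,1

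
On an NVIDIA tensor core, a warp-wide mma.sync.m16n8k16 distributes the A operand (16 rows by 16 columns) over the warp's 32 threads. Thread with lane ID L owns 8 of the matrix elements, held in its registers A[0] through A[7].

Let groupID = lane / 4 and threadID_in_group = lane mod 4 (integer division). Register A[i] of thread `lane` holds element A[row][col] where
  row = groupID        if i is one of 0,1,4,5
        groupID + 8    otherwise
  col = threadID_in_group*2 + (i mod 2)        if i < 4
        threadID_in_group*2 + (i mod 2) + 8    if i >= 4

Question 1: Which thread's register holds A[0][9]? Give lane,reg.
0,5

r: 0->gid=0,r8=0  c: 9->c8=1,tid=0,i&1=1
L=0*4+0=0  i=1*4+0*2+1=5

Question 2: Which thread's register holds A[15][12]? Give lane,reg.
r=15⇒gr=7,Rb=1  c=12⇒Cb=1,th=2,odd=0
L=7*4+2=30  i=1*4+1*2+0=6

30,6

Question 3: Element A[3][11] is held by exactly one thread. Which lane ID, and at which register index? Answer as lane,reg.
r:3=>grp=3,rB=0  c:11=>cB=1,tig=1,lo=1
L=3*4+1=13  i=1*4+0*2+1=5

13,5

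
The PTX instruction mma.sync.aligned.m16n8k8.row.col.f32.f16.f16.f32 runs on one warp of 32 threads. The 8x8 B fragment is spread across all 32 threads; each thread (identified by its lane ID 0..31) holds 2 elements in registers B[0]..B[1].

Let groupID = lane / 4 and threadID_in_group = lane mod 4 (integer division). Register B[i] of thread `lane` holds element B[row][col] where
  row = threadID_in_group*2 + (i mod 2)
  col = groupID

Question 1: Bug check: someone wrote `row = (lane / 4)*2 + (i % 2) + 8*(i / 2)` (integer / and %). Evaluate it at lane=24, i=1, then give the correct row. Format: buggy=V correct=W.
buggy=13 correct=1

`(lane / 4)*2 + (i % 2) + 8*(i / 2)`[24,1]⇒13
lane 24⇒24/4=6, 24 mod 4=0
i=1  r:2·0+1⇒1  c:6
row: 13 vs 1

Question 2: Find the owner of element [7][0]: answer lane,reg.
3,1

c: 0->gid=0  r: 7->tid=3,i&1=1
L=0*4+3=3  i=1=1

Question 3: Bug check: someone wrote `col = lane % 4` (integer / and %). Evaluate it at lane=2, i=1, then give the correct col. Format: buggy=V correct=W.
buggy=2 correct=0

`lane % 4`[2,1]⇒2
L=2⇒gr=2>>2=0, th=2&3=2
[1]⇒row 2·2+1=5  col gr=0
col: 2 vs 0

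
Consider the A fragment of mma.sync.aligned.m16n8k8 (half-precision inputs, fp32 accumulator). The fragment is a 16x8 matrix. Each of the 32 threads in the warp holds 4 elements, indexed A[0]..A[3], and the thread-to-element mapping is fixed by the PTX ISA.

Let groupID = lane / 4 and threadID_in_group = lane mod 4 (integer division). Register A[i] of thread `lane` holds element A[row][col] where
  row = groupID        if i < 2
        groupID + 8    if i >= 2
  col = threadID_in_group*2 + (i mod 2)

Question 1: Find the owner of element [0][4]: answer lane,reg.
2,0

r=0->g=0,rb=0  c=4->t=2,b0=0
L=0*4+2=2  i=0*2+0=0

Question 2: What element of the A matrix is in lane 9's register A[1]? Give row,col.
2,3

lane 9=>9/4=2, 9 mod 4=1
i=1  r:2+0=>2  c:2·1+1=>3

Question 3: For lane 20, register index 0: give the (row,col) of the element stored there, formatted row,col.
5,0

lane 20=>20/4=5, 20 mod 4=0
i=0  r:5+0=>5  c:2·0+0=>0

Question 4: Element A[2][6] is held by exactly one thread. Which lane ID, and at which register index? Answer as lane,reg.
r: 2->gid=2,r8=0  c: 6->tid=3,i&1=0
L=2*4+3=11  i=0*2+0=0

11,0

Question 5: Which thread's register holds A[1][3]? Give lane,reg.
r=1⇒gr=1,Rb=0  c=3⇒th=1,odd=1
L=1*4+1=5  i=0*2+1=1

5,1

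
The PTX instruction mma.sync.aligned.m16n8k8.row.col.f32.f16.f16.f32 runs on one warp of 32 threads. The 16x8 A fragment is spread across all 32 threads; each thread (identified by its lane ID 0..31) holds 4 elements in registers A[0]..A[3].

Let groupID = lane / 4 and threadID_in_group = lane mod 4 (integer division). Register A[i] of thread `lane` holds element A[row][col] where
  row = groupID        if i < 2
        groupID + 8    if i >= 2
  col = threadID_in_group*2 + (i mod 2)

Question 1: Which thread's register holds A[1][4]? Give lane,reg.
r=1⇒gr=1,Rb=0  c=4⇒th=2,odd=0
L=1*4+2=6  i=0*2+0=0

6,0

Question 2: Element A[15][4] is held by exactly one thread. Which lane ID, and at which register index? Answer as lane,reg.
r=15->g=7,rb=1  c=4->t=2,b0=0
L=7*4+2=30  i=1*2+0=2

30,2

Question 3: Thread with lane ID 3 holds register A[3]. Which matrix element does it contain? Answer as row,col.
L=3⇒gr=3>>2=0, th=3&3=3
[3]⇒row 0+8=8  col 3·2+1=7

8,7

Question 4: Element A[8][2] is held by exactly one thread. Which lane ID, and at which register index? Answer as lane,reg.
1,2

r=8→G=0,rhi=1  c=2→T=1,p=0
L=0*4+1=1  i=1*2+0=2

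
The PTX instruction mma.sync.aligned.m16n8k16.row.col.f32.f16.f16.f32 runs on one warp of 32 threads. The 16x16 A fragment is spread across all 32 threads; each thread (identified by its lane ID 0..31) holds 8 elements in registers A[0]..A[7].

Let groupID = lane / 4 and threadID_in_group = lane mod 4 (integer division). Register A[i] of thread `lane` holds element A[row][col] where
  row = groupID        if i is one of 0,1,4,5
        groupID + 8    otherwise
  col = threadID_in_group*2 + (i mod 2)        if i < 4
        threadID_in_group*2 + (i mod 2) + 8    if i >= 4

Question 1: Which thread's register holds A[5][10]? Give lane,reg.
r=5→G=5,rhi=0  c=10→chi=1,T=1,p=0
L=5*4+1=21  i=1*4+0*2+0=4

21,4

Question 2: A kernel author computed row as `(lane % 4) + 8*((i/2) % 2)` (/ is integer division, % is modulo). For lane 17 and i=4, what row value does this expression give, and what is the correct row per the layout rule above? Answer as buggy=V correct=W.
buggy=1 correct=4

`(lane % 4) + 8*((i/2) % 2)`[17,4]→1
L=17→G=17>>2=4, T=17&3=1
[4]→row 4+0=4  col 1·2+0+8=10
row: 1 vs 4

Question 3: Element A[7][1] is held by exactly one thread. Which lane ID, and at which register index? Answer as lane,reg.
r: 7->gid=7,r8=0  c: 1->c8=0,tid=0,i&1=1
L=7*4+0=28  i=0*4+0*2+1=1

28,1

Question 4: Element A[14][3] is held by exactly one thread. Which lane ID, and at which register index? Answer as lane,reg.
25,3

r: 14->gid=6,r8=1  c: 3->c8=0,tid=1,i&1=1
L=6*4+1=25  i=0*4+1*2+1=3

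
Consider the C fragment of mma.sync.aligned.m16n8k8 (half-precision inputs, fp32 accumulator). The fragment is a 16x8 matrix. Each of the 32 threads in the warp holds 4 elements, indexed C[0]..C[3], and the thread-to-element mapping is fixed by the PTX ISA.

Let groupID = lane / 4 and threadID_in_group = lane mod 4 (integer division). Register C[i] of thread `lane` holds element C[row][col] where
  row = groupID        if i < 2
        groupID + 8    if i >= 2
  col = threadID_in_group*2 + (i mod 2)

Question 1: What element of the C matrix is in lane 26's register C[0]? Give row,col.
lane 26->26/4=6, 26 mod 4=2
i=0  r:6+0->6  c:2·2+0->4

6,4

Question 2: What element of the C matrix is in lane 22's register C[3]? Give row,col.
13,5

22: G=5,T=2
[3] (5+8,2*2+1) = (13,5)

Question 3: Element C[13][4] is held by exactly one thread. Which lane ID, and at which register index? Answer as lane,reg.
22,2

r=13->g=5,rb=1  c=4->t=2,b0=0
L=5*4+2=22  i=1*2+0=2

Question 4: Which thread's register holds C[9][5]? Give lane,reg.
6,3

r=9→G=1,rhi=1  c=5→T=2,p=1
L=1*4+2=6  i=1*2+1=3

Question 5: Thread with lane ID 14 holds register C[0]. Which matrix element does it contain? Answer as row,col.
lane 14: gid=3 (14/4), tid=2 (14%4)
i=0: r=3+0=3, c=2*2+0=4

3,4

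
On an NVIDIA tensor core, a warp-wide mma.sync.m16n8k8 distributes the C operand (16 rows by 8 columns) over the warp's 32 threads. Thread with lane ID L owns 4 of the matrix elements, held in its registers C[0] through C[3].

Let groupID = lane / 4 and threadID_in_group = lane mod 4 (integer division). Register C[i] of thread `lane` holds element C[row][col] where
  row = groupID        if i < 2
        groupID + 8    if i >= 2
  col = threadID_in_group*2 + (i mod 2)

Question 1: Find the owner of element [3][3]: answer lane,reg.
r=3⇒gr=3,Rb=0  c=3⇒th=1,odd=1
L=3*4+1=13  i=0*2+1=1

13,1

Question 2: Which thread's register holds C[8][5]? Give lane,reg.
2,3

r: 8->gid=0,r8=1  c: 5->tid=2,i&1=1
L=0*4+2=2  i=1*2+1=3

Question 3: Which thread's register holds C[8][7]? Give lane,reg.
r=8→G=0,rhi=1  c=7→T=3,p=1
L=0*4+3=3  i=1*2+1=3

3,3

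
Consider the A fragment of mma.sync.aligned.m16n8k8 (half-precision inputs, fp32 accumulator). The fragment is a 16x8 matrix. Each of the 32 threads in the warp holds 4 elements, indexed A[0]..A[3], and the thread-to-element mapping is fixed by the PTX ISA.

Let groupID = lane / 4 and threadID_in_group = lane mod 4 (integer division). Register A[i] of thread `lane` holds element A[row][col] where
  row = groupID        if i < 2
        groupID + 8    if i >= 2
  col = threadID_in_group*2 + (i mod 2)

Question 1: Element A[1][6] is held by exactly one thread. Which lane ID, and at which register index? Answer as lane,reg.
7,0

r:1=>grp=1,rB=0  c:6=>tig=3,lo=0
L=1*4+3=7  i=0*2+0=0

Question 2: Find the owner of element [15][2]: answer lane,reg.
29,2

r=15->g=7,rb=1  c=2->t=1,b0=0
L=7*4+1=29  i=1*2+0=2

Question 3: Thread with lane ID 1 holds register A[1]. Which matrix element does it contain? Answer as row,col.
1: gr=0,th=1
[1] (0+0,1*2+1) = (0,3)

0,3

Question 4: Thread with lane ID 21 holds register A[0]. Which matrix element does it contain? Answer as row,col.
5,2

lane 21->21/4=5, 21 mod 4=1
i=0  r:5+0->5  c:2·1+0->2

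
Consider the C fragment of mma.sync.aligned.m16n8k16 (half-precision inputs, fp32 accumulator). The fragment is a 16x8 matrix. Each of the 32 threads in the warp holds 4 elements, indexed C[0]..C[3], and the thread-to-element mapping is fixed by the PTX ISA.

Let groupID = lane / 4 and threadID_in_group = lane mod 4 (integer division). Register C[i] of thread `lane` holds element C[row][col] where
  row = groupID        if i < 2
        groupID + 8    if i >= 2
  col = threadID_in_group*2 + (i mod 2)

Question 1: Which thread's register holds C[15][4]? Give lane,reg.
r=15⇒gr=7,Rb=1  c=4⇒th=2,odd=0
L=7*4+2=30  i=1*2+0=2

30,2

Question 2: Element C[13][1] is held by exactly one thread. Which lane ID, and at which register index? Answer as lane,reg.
20,3

r=13->g=5,rb=1  c=1->t=0,b0=1
L=5*4+0=20  i=1*2+1=3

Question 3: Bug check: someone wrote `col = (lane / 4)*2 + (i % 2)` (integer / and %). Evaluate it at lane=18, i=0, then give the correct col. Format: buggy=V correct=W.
buggy=8 correct=4

`(lane / 4)*2 + (i % 2)`[18,0]->8
L=18->gid=18>>2=4, tid=18&3=2
[0]->row 4+0=4  col 2·2+0=4
col: 8 vs 4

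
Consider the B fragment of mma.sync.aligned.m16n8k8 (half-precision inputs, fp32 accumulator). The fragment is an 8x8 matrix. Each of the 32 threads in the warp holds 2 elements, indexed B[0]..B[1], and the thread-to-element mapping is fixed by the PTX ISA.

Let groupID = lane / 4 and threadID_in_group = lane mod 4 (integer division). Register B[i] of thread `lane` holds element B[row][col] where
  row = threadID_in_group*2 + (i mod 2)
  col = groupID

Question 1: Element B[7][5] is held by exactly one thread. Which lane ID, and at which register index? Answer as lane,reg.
23,1

c=5→G=5  r=7→T=3,p=1
L=5*4+3=23  i=1=1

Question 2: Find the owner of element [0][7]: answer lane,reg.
c=7→G=7  r=0→T=0,p=0
L=7*4+0=28  i=0=0

28,0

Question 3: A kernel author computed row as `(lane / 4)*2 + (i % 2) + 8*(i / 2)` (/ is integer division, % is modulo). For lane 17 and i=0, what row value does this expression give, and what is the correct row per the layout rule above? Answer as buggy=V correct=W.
`(lane / 4)*2 + (i % 2) + 8*(i / 2)`[17,0]⇒8
lane 17: gr=4 (17/4), th=1 (17%4)
i=0: r=1*2+0=2, c=gr=4
row: 8 vs 2

buggy=8 correct=2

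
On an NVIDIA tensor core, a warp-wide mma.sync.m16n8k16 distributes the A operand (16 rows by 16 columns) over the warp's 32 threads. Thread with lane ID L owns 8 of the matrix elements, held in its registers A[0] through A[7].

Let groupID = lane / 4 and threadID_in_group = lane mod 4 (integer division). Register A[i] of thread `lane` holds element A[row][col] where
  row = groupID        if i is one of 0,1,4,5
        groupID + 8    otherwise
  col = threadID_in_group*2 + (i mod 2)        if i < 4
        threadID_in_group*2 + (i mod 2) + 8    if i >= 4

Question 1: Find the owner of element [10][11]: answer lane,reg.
r: 10->gid=2,r8=1  c: 11->c8=1,tid=1,i&1=1
L=2*4+1=9  i=1*4+1*2+1=7

9,7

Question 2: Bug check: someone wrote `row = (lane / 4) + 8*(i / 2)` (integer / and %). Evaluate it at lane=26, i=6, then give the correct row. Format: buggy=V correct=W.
buggy=30 correct=14

`(lane / 4) + 8*(i / 2)`[26,6]->30
lane 26: g=6 (26/4), t=2 (26%4)
i=6: r=6+8=14, c=2*2+0+8=12
row: 30 vs 14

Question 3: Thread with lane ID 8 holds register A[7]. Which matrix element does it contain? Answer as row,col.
10,9

lane 8=>8/4=2, 8 mod 4=0
i=7  r:2+8=>10  c:2·0+1+8=>9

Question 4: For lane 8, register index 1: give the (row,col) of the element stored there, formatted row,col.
2,1

8: g=2,t=0
[1] (2+0,0*2+1+0) = (2,1)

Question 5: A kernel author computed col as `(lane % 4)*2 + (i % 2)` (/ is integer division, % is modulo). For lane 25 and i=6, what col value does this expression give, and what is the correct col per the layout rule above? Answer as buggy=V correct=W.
`(lane % 4)*2 + (i % 2)`[25,6]=>2
lane 25: grp=6 (25/4), tig=1 (25%4)
i=6: r=6+8=14, c=1*2+0+8=10
col: 2 vs 10

buggy=2 correct=10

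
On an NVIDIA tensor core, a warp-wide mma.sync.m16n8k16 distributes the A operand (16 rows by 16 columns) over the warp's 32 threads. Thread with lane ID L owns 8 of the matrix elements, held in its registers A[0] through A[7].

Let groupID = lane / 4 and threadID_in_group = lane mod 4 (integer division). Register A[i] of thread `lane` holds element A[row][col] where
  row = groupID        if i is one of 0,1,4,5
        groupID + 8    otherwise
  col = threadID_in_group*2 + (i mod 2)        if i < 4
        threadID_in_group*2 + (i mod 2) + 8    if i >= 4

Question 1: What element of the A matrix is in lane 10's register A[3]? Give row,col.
lane 10: grp=2 (10/4), tig=2 (10%4)
i=3: r=2+8=10, c=2*2+1+0=5

10,5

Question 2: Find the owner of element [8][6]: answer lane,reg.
r=8→G=0,rhi=1  c=6→chi=0,T=3,p=0
L=0*4+3=3  i=0*4+1*2+0=2

3,2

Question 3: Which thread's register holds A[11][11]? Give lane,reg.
r=11→G=3,rhi=1  c=11→chi=1,T=1,p=1
L=3*4+1=13  i=1*4+1*2+1=7

13,7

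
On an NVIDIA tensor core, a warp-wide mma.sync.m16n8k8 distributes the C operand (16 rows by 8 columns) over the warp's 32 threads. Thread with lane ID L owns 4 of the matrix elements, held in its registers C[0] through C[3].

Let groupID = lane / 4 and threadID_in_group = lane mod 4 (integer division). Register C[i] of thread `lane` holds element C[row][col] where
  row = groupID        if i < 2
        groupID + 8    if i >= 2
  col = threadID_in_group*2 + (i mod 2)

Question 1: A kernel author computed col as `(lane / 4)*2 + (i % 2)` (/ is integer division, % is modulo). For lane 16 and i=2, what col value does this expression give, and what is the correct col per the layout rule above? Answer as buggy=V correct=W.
buggy=8 correct=0

`(lane / 4)*2 + (i % 2)`[16,2]→8
lane 16: G=4 (16/4), T=0 (16%4)
i=2: r=4+8=12, c=0*2+0=0
col: 8 vs 0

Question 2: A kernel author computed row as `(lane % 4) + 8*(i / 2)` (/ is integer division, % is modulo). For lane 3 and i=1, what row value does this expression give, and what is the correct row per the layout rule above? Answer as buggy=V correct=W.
buggy=3 correct=0

`(lane % 4) + 8*(i / 2)`[3,1]->3
lane 3: gid=0 (3/4), tid=3 (3%4)
i=1: r=0+0=0, c=3*2+1=7
row: 3 vs 0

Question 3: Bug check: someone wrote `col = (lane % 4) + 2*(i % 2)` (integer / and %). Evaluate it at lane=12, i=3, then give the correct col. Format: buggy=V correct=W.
`(lane % 4) + 2*(i % 2)`[12,3]⇒2
lane 12: gr=3 (12/4), th=0 (12%4)
i=3: r=3+8=11, c=0*2+1=1
col: 2 vs 1

buggy=2 correct=1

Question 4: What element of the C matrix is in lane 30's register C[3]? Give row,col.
15,5

L=30=>grp=30>>2=7, tig=30&3=2
[3]=>row 7+8=15  col 2·2+1=5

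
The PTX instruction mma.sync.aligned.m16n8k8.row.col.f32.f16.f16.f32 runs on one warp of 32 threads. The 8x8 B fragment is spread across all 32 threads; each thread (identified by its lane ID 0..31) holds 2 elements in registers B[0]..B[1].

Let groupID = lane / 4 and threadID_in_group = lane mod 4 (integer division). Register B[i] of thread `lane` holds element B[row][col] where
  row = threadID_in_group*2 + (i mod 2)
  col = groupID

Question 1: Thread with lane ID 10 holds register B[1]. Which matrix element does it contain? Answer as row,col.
5,2

L=10⇒gr=10>>2=2, th=10&3=2
[1]⇒row 2·2+1=5  col gr=2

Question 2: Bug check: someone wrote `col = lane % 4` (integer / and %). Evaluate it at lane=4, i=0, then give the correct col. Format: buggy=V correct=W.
buggy=0 correct=1

`lane % 4`[4,0]⇒0
4: gr=1,th=0
[0] (0*2+0,1) = (0,1)
col: 0 vs 1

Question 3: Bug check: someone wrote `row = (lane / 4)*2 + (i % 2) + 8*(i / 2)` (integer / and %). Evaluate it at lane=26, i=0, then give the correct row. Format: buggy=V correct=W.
`(lane / 4)*2 + (i % 2) + 8*(i / 2)`[26,0]=>12
26: grp=6,tig=2
[0] (2*2+0,6) = (4,6)
row: 12 vs 4

buggy=12 correct=4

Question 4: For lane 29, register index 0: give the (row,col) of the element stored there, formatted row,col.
2,7

L=29->gid=29>>2=7, tid=29&3=1
[0]->row 1·2+0=2  col gid=7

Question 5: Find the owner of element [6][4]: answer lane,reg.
c=4⇒gr=4  r=6⇒th=3,odd=0
L=4*4+3=19  i=0=0

19,0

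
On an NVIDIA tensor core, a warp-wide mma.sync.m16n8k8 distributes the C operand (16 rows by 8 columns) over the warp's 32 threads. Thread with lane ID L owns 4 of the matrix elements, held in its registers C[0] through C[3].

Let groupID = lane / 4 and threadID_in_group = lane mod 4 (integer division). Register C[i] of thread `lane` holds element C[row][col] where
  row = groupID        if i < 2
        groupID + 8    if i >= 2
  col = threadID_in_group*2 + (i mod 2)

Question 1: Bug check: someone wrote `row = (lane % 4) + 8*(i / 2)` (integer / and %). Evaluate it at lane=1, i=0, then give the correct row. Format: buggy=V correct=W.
buggy=1 correct=0

`(lane % 4) + 8*(i / 2)`[1,0]->1
1: g=0,t=1
[0] (0+0,1*2+0) = (0,2)
row: 1 vs 0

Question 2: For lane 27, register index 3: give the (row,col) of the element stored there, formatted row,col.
L=27=>grp=27>>2=6, tig=27&3=3
[3]=>row 6+8=14  col 3·2+1=7

14,7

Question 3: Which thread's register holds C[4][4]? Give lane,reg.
r:4=>grp=4,rB=0  c:4=>tig=2,lo=0
L=4*4+2=18  i=0*2+0=0

18,0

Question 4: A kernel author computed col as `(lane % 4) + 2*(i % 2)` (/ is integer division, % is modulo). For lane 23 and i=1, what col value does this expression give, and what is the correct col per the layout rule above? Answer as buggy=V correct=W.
buggy=5 correct=7

`(lane % 4) + 2*(i % 2)`[23,1]->5
23: gid=5,tid=3
[1] (5+0,3*2+1) = (5,7)
col: 5 vs 7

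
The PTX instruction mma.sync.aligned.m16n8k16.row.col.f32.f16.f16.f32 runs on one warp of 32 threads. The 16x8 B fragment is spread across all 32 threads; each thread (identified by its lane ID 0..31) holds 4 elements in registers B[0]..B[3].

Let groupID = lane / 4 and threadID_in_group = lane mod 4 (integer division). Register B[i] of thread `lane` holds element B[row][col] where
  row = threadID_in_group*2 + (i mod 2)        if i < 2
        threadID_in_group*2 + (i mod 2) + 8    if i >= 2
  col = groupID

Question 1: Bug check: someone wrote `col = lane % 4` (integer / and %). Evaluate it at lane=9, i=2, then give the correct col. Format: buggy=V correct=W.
`lane % 4`[9,2]->1
lane 9: gid=2 (9/4), tid=1 (9%4)
i=2: r=1*2+0+8=10, c=gid=2
col: 1 vs 2

buggy=1 correct=2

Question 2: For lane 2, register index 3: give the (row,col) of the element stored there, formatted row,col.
2: grp=0,tig=2
[3] (2*2+1+8,0) = (13,0)

13,0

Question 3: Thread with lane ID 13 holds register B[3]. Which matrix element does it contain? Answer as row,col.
11,3

L=13⇒gr=13>>2=3, th=13&3=1
[3]⇒row 1·2+1+8=11  col gr=3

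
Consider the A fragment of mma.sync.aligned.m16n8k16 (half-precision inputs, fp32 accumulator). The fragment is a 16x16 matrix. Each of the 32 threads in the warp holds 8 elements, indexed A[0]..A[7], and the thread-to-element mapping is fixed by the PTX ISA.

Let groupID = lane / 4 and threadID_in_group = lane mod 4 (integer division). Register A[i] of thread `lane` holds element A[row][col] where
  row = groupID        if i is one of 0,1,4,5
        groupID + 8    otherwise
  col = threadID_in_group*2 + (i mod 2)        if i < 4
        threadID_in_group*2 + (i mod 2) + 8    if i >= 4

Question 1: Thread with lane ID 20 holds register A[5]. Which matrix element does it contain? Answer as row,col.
20: grp=5,tig=0
[5] (5+0,0*2+1+8) = (5,9)

5,9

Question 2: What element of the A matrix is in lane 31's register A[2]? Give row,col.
15,6

lane 31: gid=7 (31/4), tid=3 (31%4)
i=2: r=7+8=15, c=3*2+0+0=6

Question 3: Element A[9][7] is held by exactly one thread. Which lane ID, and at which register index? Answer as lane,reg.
7,3

r=9⇒gr=1,Rb=1  c=7⇒Cb=0,th=3,odd=1
L=1*4+3=7  i=0*4+1*2+1=3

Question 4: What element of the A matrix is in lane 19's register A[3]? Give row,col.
12,7

lane 19⇒19/4=4, 19 mod 4=3
i=3  r:4+8⇒12  c:2·3+1+0⇒7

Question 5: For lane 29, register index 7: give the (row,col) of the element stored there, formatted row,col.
15,11

L=29→G=29>>2=7, T=29&3=1
[7]→row 7+8=15  col 1·2+1+8=11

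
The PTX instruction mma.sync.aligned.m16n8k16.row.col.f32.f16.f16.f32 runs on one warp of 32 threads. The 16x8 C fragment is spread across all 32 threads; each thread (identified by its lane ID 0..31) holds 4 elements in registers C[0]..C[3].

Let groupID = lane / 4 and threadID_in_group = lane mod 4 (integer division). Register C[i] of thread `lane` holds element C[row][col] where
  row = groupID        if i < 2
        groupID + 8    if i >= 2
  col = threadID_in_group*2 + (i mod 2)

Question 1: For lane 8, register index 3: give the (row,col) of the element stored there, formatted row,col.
8: grp=2,tig=0
[3] (2+8,0*2+1) = (10,1)

10,1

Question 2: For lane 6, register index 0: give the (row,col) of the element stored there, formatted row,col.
1,4

lane 6->6/4=1, 6 mod 4=2
i=0  r:1+0->1  c:2·2+0->4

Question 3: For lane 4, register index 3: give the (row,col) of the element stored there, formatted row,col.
9,1

lane 4=>4/4=1, 4 mod 4=0
i=3  r:1+8=>9  c:2·0+1=>1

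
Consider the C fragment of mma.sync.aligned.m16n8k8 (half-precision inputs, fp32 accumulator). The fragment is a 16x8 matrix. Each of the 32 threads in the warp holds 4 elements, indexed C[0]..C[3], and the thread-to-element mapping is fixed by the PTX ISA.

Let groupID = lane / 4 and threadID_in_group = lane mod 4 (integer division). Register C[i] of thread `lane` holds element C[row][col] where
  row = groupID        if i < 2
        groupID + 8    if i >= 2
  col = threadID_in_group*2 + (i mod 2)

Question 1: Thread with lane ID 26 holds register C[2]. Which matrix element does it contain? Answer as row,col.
14,4

L=26->g=26>>2=6, t=26&3=2
[2]->row 6+8=14  col 2·2+0=4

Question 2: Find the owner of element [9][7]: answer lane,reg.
r:9=>grp=1,rB=1  c:7=>tig=3,lo=1
L=1*4+3=7  i=1*2+1=3

7,3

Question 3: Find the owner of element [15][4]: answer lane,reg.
r=15→G=7,rhi=1  c=4→T=2,p=0
L=7*4+2=30  i=1*2+0=2

30,2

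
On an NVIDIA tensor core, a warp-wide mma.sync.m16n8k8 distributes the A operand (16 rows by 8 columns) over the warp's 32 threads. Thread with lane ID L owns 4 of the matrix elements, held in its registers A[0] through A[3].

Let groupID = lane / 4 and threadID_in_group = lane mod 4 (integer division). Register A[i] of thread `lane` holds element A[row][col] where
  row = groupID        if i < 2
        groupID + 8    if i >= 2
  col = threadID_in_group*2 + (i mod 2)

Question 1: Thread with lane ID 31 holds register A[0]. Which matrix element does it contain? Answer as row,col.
31: grp=7,tig=3
[0] (7+0,3*2+0) = (7,6)

7,6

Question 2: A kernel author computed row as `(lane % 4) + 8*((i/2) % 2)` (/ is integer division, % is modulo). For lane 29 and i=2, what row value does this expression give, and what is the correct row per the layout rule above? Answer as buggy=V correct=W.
buggy=9 correct=15

`(lane % 4) + 8*((i/2) % 2)`[29,2]=>9
lane 29: grp=7 (29/4), tig=1 (29%4)
i=2: r=7+8=15, c=1*2+0=2
row: 9 vs 15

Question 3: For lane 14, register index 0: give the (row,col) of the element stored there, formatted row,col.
3,4

L=14⇒gr=14>>2=3, th=14&3=2
[0]⇒row 3+0=3  col 2·2+0=4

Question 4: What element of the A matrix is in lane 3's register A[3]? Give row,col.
8,7

lane 3: gr=0 (3/4), th=3 (3%4)
i=3: r=0+8=8, c=3*2+1=7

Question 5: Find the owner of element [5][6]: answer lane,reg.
r: 5->gid=5,r8=0  c: 6->tid=3,i&1=0
L=5*4+3=23  i=0*2+0=0

23,0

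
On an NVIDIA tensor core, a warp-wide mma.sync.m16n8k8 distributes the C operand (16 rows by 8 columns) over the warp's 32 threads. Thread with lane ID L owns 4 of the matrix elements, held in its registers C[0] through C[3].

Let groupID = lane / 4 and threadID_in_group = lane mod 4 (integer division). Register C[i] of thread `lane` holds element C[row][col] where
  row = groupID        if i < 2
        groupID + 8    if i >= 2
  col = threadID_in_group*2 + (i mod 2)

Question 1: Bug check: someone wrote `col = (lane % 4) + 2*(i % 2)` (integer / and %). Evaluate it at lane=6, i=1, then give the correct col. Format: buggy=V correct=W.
buggy=4 correct=5

`(lane % 4) + 2*(i % 2)`[6,1]->4
lane 6->6/4=1, 6 mod 4=2
i=1  r:1+0->1  c:2·2+1->5
col: 4 vs 5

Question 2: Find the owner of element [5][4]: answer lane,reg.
r=5⇒gr=5,Rb=0  c=4⇒th=2,odd=0
L=5*4+2=22  i=0*2+0=0

22,0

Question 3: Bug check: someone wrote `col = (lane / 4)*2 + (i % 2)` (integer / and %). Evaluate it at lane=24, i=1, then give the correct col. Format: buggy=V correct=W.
`(lane / 4)*2 + (i % 2)`[24,1]→13
lane 24: G=6 (24/4), T=0 (24%4)
i=1: r=6+0=6, c=0*2+1=1
col: 13 vs 1

buggy=13 correct=1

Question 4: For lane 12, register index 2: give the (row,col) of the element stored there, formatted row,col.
L=12⇒gr=12>>2=3, th=12&3=0
[2]⇒row 3+8=11  col 0·2+0=0

11,0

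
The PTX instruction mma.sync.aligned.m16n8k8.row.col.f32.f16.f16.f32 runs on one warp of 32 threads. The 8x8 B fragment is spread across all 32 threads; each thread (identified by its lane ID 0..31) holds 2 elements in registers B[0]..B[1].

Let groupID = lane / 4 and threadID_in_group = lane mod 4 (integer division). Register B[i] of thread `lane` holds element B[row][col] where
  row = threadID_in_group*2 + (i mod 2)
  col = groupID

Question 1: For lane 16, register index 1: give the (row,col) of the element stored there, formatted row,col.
1,4

L=16=>grp=16>>2=4, tig=16&3=0
[1]=>row 0·2+1=1  col grp=4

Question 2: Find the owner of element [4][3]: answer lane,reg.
14,0

c=3→G=3  r=4→T=2,p=0
L=3*4+2=14  i=0=0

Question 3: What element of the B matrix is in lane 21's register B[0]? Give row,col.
21: gr=5,th=1
[0] (1*2+0,5) = (2,5)

2,5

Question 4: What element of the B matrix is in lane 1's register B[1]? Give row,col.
L=1->gid=1>>2=0, tid=1&3=1
[1]->row 1·2+1=3  col gid=0

3,0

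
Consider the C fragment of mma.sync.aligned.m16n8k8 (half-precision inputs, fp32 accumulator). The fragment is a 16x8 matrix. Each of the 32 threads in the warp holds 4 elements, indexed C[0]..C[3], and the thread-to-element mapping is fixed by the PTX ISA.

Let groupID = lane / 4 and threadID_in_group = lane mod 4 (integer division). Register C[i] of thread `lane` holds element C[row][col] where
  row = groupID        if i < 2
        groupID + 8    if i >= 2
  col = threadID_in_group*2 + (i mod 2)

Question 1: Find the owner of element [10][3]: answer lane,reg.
r=10→G=2,rhi=1  c=3→T=1,p=1
L=2*4+1=9  i=1*2+1=3

9,3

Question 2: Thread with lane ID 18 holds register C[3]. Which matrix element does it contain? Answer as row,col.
12,5

lane 18: gid=4 (18/4), tid=2 (18%4)
i=3: r=4+8=12, c=2*2+1=5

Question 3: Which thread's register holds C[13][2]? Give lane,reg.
r: 13->gid=5,r8=1  c: 2->tid=1,i&1=0
L=5*4+1=21  i=1*2+0=2

21,2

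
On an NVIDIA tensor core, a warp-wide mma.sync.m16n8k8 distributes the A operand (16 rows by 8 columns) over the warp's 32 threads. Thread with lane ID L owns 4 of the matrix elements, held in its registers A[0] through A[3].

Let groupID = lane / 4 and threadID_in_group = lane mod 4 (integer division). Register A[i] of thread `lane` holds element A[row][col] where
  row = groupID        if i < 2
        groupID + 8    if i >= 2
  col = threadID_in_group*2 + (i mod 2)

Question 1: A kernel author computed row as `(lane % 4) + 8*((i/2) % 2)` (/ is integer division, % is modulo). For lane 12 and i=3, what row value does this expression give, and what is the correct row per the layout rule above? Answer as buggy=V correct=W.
buggy=8 correct=11

`(lane % 4) + 8*((i/2) % 2)`[12,3]->8
lane 12: g=3 (12/4), t=0 (12%4)
i=3: r=3+8=11, c=0*2+1=1
row: 8 vs 11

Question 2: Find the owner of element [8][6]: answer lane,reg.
3,2

r: 8->gid=0,r8=1  c: 6->tid=3,i&1=0
L=0*4+3=3  i=1*2+0=2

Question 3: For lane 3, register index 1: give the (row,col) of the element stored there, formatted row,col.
3: g=0,t=3
[1] (0+0,3*2+1) = (0,7)

0,7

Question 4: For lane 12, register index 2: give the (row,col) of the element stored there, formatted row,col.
lane 12: gid=3 (12/4), tid=0 (12%4)
i=2: r=3+8=11, c=0*2+0=0

11,0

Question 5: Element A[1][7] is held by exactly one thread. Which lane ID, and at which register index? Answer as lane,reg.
7,1

r=1→G=1,rhi=0  c=7→T=3,p=1
L=1*4+3=7  i=0*2+1=1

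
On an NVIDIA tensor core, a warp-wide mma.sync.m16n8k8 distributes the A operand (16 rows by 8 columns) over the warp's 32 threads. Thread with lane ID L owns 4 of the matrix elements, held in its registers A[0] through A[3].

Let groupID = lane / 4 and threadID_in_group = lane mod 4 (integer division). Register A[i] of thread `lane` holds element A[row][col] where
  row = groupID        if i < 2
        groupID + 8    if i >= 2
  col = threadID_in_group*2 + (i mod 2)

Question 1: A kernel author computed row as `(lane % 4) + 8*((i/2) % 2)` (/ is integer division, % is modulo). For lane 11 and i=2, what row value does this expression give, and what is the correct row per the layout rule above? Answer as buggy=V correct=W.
buggy=11 correct=10

`(lane % 4) + 8*((i/2) % 2)`[11,2]->11
lane 11->11/4=2, 11 mod 4=3
i=2  r:2+8->10  c:2·3+0->6
row: 11 vs 10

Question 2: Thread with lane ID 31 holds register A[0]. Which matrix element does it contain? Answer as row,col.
L=31->gid=31>>2=7, tid=31&3=3
[0]->row 7+0=7  col 3·2+0=6

7,6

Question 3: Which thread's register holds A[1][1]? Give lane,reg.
r: 1->gid=1,r8=0  c: 1->tid=0,i&1=1
L=1*4+0=4  i=0*2+1=1

4,1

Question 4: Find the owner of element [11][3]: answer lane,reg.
13,3

r=11→G=3,rhi=1  c=3→T=1,p=1
L=3*4+1=13  i=1*2+1=3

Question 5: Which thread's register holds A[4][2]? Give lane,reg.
17,0

r: 4->gid=4,r8=0  c: 2->tid=1,i&1=0
L=4*4+1=17  i=0*2+0=0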